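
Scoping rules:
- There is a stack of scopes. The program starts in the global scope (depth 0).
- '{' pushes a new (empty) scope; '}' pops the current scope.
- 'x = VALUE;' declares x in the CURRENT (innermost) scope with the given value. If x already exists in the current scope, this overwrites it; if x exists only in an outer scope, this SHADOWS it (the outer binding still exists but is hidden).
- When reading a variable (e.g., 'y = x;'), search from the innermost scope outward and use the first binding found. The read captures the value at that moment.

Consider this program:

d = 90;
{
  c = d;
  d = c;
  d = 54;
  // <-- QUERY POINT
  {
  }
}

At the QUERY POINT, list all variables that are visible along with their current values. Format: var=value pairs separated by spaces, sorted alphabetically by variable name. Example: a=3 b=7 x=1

Step 1: declare d=90 at depth 0
Step 2: enter scope (depth=1)
Step 3: declare c=(read d)=90 at depth 1
Step 4: declare d=(read c)=90 at depth 1
Step 5: declare d=54 at depth 1
Visible at query point: c=90 d=54

Answer: c=90 d=54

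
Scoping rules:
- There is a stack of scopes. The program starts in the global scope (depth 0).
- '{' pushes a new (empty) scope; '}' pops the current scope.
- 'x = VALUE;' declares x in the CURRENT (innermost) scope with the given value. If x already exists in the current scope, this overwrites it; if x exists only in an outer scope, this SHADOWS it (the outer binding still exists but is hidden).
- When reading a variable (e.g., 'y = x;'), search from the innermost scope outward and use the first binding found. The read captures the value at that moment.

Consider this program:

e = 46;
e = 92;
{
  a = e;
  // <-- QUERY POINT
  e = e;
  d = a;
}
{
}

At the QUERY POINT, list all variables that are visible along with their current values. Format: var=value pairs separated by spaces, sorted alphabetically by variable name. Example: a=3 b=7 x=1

Step 1: declare e=46 at depth 0
Step 2: declare e=92 at depth 0
Step 3: enter scope (depth=1)
Step 4: declare a=(read e)=92 at depth 1
Visible at query point: a=92 e=92

Answer: a=92 e=92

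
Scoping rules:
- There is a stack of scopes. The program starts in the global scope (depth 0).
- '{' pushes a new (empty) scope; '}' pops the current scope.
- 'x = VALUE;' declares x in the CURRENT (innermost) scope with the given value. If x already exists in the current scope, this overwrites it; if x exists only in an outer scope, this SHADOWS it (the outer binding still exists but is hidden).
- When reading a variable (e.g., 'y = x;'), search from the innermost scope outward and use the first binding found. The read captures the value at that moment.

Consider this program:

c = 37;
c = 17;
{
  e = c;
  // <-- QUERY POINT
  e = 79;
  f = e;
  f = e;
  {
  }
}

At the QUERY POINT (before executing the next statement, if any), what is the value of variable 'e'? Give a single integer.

Answer: 17

Derivation:
Step 1: declare c=37 at depth 0
Step 2: declare c=17 at depth 0
Step 3: enter scope (depth=1)
Step 4: declare e=(read c)=17 at depth 1
Visible at query point: c=17 e=17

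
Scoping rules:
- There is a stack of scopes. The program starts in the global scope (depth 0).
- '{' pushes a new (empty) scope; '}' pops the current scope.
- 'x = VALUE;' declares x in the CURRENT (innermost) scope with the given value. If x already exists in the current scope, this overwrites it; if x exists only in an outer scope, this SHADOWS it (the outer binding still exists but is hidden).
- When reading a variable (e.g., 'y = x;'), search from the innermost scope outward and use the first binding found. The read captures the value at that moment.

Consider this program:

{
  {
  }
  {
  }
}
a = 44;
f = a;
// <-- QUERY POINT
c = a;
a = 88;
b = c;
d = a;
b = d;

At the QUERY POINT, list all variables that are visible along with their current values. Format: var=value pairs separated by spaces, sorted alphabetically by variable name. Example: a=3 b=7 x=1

Answer: a=44 f=44

Derivation:
Step 1: enter scope (depth=1)
Step 2: enter scope (depth=2)
Step 3: exit scope (depth=1)
Step 4: enter scope (depth=2)
Step 5: exit scope (depth=1)
Step 6: exit scope (depth=0)
Step 7: declare a=44 at depth 0
Step 8: declare f=(read a)=44 at depth 0
Visible at query point: a=44 f=44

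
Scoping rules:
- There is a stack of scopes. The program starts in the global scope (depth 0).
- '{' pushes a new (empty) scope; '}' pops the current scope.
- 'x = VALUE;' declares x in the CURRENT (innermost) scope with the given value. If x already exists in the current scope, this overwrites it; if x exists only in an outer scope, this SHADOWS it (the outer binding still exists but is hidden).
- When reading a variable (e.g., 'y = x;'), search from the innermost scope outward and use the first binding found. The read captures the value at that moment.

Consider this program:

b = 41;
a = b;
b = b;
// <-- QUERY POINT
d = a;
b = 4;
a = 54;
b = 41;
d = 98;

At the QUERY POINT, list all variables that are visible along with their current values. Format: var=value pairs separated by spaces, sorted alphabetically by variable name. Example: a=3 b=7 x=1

Step 1: declare b=41 at depth 0
Step 2: declare a=(read b)=41 at depth 0
Step 3: declare b=(read b)=41 at depth 0
Visible at query point: a=41 b=41

Answer: a=41 b=41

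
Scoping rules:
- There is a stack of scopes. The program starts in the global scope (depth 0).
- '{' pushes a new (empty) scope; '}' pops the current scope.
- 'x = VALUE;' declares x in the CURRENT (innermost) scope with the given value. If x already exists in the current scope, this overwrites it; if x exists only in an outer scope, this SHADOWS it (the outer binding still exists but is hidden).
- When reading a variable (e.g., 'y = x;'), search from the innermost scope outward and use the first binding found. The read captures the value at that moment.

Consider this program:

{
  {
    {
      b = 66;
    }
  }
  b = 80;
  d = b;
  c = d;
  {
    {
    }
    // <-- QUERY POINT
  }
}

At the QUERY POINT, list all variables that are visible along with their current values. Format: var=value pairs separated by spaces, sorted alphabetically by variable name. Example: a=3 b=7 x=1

Answer: b=80 c=80 d=80

Derivation:
Step 1: enter scope (depth=1)
Step 2: enter scope (depth=2)
Step 3: enter scope (depth=3)
Step 4: declare b=66 at depth 3
Step 5: exit scope (depth=2)
Step 6: exit scope (depth=1)
Step 7: declare b=80 at depth 1
Step 8: declare d=(read b)=80 at depth 1
Step 9: declare c=(read d)=80 at depth 1
Step 10: enter scope (depth=2)
Step 11: enter scope (depth=3)
Step 12: exit scope (depth=2)
Visible at query point: b=80 c=80 d=80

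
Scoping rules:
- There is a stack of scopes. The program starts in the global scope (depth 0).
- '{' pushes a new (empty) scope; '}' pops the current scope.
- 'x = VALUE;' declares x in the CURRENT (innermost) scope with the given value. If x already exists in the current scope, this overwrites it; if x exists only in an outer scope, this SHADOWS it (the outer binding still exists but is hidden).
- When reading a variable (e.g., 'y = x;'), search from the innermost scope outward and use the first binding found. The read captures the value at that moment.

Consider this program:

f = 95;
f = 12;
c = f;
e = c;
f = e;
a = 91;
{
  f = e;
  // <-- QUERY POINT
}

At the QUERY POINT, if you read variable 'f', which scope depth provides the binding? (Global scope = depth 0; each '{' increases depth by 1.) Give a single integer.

Answer: 1

Derivation:
Step 1: declare f=95 at depth 0
Step 2: declare f=12 at depth 0
Step 3: declare c=(read f)=12 at depth 0
Step 4: declare e=(read c)=12 at depth 0
Step 5: declare f=(read e)=12 at depth 0
Step 6: declare a=91 at depth 0
Step 7: enter scope (depth=1)
Step 8: declare f=(read e)=12 at depth 1
Visible at query point: a=91 c=12 e=12 f=12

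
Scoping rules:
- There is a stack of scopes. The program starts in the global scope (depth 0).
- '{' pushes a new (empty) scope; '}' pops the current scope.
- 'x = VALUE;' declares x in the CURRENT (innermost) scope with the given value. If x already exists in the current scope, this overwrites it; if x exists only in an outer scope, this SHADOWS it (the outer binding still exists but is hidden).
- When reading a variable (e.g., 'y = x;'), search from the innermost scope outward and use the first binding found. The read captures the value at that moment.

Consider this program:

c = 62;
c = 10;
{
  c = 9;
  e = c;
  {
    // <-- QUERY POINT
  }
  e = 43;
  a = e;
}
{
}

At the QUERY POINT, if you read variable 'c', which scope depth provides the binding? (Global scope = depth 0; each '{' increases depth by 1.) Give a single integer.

Answer: 1

Derivation:
Step 1: declare c=62 at depth 0
Step 2: declare c=10 at depth 0
Step 3: enter scope (depth=1)
Step 4: declare c=9 at depth 1
Step 5: declare e=(read c)=9 at depth 1
Step 6: enter scope (depth=2)
Visible at query point: c=9 e=9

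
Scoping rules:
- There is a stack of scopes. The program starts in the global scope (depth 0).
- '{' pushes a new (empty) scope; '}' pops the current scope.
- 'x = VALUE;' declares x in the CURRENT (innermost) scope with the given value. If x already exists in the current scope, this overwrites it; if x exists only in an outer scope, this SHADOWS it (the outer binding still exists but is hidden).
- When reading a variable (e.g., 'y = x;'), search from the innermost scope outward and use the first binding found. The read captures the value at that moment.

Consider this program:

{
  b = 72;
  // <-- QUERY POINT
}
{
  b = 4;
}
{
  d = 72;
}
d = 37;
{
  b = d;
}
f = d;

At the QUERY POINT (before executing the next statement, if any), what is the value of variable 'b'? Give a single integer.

Answer: 72

Derivation:
Step 1: enter scope (depth=1)
Step 2: declare b=72 at depth 1
Visible at query point: b=72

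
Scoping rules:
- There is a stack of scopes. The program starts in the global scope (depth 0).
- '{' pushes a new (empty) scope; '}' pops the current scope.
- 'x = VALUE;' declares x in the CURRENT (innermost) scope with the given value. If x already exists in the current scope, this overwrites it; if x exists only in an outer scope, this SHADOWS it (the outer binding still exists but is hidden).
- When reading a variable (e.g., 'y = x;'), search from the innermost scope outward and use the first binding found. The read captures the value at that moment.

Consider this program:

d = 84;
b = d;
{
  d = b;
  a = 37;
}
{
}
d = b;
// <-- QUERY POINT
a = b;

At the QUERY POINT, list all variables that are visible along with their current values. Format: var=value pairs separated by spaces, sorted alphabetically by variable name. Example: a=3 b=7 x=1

Step 1: declare d=84 at depth 0
Step 2: declare b=(read d)=84 at depth 0
Step 3: enter scope (depth=1)
Step 4: declare d=(read b)=84 at depth 1
Step 5: declare a=37 at depth 1
Step 6: exit scope (depth=0)
Step 7: enter scope (depth=1)
Step 8: exit scope (depth=0)
Step 9: declare d=(read b)=84 at depth 0
Visible at query point: b=84 d=84

Answer: b=84 d=84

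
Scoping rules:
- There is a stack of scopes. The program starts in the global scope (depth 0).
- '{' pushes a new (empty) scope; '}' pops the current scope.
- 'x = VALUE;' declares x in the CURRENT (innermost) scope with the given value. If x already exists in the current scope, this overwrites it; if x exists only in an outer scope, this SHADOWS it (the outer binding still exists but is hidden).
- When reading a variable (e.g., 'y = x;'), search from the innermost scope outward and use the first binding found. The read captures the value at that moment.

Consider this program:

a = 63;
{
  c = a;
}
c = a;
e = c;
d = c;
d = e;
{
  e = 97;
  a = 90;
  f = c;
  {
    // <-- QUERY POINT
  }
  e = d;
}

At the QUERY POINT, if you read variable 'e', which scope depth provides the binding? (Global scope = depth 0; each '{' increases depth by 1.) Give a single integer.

Step 1: declare a=63 at depth 0
Step 2: enter scope (depth=1)
Step 3: declare c=(read a)=63 at depth 1
Step 4: exit scope (depth=0)
Step 5: declare c=(read a)=63 at depth 0
Step 6: declare e=(read c)=63 at depth 0
Step 7: declare d=(read c)=63 at depth 0
Step 8: declare d=(read e)=63 at depth 0
Step 9: enter scope (depth=1)
Step 10: declare e=97 at depth 1
Step 11: declare a=90 at depth 1
Step 12: declare f=(read c)=63 at depth 1
Step 13: enter scope (depth=2)
Visible at query point: a=90 c=63 d=63 e=97 f=63

Answer: 1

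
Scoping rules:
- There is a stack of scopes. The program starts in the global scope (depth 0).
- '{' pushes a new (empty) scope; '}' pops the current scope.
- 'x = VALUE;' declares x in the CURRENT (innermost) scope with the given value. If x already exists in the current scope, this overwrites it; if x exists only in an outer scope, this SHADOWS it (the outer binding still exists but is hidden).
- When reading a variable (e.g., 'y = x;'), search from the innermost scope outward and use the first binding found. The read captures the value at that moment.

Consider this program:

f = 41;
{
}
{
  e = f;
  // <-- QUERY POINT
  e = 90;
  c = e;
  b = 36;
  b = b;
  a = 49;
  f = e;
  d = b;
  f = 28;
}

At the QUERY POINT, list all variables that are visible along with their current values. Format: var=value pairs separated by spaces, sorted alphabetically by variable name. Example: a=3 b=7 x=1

Step 1: declare f=41 at depth 0
Step 2: enter scope (depth=1)
Step 3: exit scope (depth=0)
Step 4: enter scope (depth=1)
Step 5: declare e=(read f)=41 at depth 1
Visible at query point: e=41 f=41

Answer: e=41 f=41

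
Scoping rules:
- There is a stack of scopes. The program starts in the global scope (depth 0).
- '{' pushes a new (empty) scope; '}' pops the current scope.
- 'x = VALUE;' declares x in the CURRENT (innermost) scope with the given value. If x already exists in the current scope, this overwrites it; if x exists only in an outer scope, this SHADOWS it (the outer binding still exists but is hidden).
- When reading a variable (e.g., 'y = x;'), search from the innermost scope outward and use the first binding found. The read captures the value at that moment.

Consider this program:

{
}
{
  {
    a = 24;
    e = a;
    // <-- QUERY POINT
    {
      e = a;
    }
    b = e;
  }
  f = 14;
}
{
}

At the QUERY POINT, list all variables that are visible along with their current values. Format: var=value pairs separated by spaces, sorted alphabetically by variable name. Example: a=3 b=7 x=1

Answer: a=24 e=24

Derivation:
Step 1: enter scope (depth=1)
Step 2: exit scope (depth=0)
Step 3: enter scope (depth=1)
Step 4: enter scope (depth=2)
Step 5: declare a=24 at depth 2
Step 6: declare e=(read a)=24 at depth 2
Visible at query point: a=24 e=24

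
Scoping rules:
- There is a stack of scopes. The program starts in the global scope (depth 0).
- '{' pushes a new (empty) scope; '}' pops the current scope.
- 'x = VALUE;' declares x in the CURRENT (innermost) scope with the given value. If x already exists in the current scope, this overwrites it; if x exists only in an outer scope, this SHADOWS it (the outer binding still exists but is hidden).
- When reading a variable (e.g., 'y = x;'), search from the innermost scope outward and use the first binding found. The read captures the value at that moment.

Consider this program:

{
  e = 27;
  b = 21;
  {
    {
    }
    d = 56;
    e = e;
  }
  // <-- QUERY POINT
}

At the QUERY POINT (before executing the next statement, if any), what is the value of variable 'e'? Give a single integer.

Answer: 27

Derivation:
Step 1: enter scope (depth=1)
Step 2: declare e=27 at depth 1
Step 3: declare b=21 at depth 1
Step 4: enter scope (depth=2)
Step 5: enter scope (depth=3)
Step 6: exit scope (depth=2)
Step 7: declare d=56 at depth 2
Step 8: declare e=(read e)=27 at depth 2
Step 9: exit scope (depth=1)
Visible at query point: b=21 e=27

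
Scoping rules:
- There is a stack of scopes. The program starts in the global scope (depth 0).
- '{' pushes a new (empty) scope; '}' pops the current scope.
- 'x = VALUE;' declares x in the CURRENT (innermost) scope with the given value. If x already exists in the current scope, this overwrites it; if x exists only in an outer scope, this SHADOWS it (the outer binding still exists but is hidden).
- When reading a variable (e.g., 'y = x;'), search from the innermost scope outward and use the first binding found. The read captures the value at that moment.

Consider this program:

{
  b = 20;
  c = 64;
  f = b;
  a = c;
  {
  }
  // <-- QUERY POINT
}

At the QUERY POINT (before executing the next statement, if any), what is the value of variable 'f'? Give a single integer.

Answer: 20

Derivation:
Step 1: enter scope (depth=1)
Step 2: declare b=20 at depth 1
Step 3: declare c=64 at depth 1
Step 4: declare f=(read b)=20 at depth 1
Step 5: declare a=(read c)=64 at depth 1
Step 6: enter scope (depth=2)
Step 7: exit scope (depth=1)
Visible at query point: a=64 b=20 c=64 f=20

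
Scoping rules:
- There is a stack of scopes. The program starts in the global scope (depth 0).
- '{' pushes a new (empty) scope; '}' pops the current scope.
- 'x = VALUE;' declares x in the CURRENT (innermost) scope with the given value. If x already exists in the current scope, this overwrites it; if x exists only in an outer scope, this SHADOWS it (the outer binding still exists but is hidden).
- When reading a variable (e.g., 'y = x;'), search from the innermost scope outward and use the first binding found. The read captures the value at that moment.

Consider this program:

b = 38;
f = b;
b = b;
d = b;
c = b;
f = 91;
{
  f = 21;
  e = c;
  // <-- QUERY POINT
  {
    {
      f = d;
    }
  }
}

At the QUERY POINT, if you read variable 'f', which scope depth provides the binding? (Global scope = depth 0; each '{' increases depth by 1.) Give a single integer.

Answer: 1

Derivation:
Step 1: declare b=38 at depth 0
Step 2: declare f=(read b)=38 at depth 0
Step 3: declare b=(read b)=38 at depth 0
Step 4: declare d=(read b)=38 at depth 0
Step 5: declare c=(read b)=38 at depth 0
Step 6: declare f=91 at depth 0
Step 7: enter scope (depth=1)
Step 8: declare f=21 at depth 1
Step 9: declare e=(read c)=38 at depth 1
Visible at query point: b=38 c=38 d=38 e=38 f=21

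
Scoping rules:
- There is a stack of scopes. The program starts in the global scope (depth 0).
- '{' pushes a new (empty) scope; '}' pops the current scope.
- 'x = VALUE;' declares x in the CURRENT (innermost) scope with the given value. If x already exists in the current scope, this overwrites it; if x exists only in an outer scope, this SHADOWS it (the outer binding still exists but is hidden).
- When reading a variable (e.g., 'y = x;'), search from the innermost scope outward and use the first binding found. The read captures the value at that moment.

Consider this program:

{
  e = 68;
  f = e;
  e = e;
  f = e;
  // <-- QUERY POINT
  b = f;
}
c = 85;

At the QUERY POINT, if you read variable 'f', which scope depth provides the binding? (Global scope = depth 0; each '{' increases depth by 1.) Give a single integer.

Answer: 1

Derivation:
Step 1: enter scope (depth=1)
Step 2: declare e=68 at depth 1
Step 3: declare f=(read e)=68 at depth 1
Step 4: declare e=(read e)=68 at depth 1
Step 5: declare f=(read e)=68 at depth 1
Visible at query point: e=68 f=68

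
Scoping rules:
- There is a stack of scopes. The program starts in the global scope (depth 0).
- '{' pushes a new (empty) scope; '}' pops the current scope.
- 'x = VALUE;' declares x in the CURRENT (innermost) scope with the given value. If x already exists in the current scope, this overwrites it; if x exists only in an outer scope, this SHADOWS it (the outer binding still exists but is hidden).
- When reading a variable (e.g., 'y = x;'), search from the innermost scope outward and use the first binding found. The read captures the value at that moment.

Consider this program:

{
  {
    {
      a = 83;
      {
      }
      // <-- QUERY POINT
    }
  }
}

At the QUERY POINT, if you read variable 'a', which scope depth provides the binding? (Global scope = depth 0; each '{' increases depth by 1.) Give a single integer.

Answer: 3

Derivation:
Step 1: enter scope (depth=1)
Step 2: enter scope (depth=2)
Step 3: enter scope (depth=3)
Step 4: declare a=83 at depth 3
Step 5: enter scope (depth=4)
Step 6: exit scope (depth=3)
Visible at query point: a=83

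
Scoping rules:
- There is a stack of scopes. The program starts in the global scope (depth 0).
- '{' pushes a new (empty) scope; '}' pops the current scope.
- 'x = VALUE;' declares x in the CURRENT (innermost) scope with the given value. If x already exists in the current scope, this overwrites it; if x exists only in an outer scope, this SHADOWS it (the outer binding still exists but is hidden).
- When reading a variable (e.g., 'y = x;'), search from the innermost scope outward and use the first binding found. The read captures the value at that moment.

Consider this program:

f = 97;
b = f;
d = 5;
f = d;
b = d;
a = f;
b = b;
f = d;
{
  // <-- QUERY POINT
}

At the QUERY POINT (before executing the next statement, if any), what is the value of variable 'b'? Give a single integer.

Answer: 5

Derivation:
Step 1: declare f=97 at depth 0
Step 2: declare b=(read f)=97 at depth 0
Step 3: declare d=5 at depth 0
Step 4: declare f=(read d)=5 at depth 0
Step 5: declare b=(read d)=5 at depth 0
Step 6: declare a=(read f)=5 at depth 0
Step 7: declare b=(read b)=5 at depth 0
Step 8: declare f=(read d)=5 at depth 0
Step 9: enter scope (depth=1)
Visible at query point: a=5 b=5 d=5 f=5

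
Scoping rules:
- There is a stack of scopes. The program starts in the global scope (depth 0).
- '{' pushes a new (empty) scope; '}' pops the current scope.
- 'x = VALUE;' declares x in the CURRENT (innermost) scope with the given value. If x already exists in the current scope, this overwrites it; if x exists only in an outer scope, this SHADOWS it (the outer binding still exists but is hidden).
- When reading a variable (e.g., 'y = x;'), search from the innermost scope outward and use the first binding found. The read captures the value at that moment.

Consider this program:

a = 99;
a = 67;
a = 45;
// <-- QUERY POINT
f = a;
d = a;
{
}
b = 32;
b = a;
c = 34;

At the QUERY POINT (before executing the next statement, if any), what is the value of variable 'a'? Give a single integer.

Answer: 45

Derivation:
Step 1: declare a=99 at depth 0
Step 2: declare a=67 at depth 0
Step 3: declare a=45 at depth 0
Visible at query point: a=45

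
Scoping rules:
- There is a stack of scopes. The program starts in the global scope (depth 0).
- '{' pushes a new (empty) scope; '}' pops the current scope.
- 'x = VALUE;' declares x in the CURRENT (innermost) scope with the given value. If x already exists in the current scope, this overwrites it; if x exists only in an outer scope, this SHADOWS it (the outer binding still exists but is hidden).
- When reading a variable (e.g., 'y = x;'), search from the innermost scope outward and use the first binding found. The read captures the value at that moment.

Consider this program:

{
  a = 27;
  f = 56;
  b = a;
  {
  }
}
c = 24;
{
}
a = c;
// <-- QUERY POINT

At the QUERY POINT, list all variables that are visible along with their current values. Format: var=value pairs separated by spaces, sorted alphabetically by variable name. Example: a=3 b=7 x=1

Step 1: enter scope (depth=1)
Step 2: declare a=27 at depth 1
Step 3: declare f=56 at depth 1
Step 4: declare b=(read a)=27 at depth 1
Step 5: enter scope (depth=2)
Step 6: exit scope (depth=1)
Step 7: exit scope (depth=0)
Step 8: declare c=24 at depth 0
Step 9: enter scope (depth=1)
Step 10: exit scope (depth=0)
Step 11: declare a=(read c)=24 at depth 0
Visible at query point: a=24 c=24

Answer: a=24 c=24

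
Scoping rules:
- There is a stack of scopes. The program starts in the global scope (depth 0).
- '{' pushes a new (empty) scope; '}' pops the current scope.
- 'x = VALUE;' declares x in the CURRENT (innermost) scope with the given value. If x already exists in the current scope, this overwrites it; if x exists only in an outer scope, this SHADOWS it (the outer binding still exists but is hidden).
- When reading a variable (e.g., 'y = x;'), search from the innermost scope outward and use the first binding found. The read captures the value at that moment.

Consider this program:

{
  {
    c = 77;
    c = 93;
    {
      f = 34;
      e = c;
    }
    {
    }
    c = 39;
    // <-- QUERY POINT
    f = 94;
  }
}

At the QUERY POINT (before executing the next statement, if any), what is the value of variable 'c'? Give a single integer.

Step 1: enter scope (depth=1)
Step 2: enter scope (depth=2)
Step 3: declare c=77 at depth 2
Step 4: declare c=93 at depth 2
Step 5: enter scope (depth=3)
Step 6: declare f=34 at depth 3
Step 7: declare e=(read c)=93 at depth 3
Step 8: exit scope (depth=2)
Step 9: enter scope (depth=3)
Step 10: exit scope (depth=2)
Step 11: declare c=39 at depth 2
Visible at query point: c=39

Answer: 39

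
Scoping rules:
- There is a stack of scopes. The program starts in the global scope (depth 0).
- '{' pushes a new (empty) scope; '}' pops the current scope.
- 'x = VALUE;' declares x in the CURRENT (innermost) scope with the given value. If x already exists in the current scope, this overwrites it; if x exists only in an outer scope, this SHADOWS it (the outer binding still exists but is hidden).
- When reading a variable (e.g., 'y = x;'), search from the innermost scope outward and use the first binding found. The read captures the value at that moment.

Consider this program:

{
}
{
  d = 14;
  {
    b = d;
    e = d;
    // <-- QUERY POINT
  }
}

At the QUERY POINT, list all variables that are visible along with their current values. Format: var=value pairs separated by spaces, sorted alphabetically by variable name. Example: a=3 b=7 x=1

Answer: b=14 d=14 e=14

Derivation:
Step 1: enter scope (depth=1)
Step 2: exit scope (depth=0)
Step 3: enter scope (depth=1)
Step 4: declare d=14 at depth 1
Step 5: enter scope (depth=2)
Step 6: declare b=(read d)=14 at depth 2
Step 7: declare e=(read d)=14 at depth 2
Visible at query point: b=14 d=14 e=14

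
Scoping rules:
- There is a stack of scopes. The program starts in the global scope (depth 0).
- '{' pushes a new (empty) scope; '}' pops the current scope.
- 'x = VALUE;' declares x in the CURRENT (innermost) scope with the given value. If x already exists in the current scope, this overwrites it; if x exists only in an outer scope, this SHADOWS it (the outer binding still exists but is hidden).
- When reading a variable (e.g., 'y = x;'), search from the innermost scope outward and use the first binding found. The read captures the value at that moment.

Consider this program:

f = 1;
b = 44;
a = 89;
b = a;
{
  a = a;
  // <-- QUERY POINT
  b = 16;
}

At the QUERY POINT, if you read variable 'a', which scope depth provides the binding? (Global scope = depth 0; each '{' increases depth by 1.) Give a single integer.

Answer: 1

Derivation:
Step 1: declare f=1 at depth 0
Step 2: declare b=44 at depth 0
Step 3: declare a=89 at depth 0
Step 4: declare b=(read a)=89 at depth 0
Step 5: enter scope (depth=1)
Step 6: declare a=(read a)=89 at depth 1
Visible at query point: a=89 b=89 f=1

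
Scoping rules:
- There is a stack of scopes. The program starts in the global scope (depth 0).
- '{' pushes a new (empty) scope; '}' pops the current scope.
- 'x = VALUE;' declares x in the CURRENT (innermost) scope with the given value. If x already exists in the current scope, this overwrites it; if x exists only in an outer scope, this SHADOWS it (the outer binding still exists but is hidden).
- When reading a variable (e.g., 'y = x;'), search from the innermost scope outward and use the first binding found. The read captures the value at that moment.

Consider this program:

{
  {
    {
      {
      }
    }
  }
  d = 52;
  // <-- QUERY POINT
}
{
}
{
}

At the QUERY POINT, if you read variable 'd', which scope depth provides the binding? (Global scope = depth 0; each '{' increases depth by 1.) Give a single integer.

Step 1: enter scope (depth=1)
Step 2: enter scope (depth=2)
Step 3: enter scope (depth=3)
Step 4: enter scope (depth=4)
Step 5: exit scope (depth=3)
Step 6: exit scope (depth=2)
Step 7: exit scope (depth=1)
Step 8: declare d=52 at depth 1
Visible at query point: d=52

Answer: 1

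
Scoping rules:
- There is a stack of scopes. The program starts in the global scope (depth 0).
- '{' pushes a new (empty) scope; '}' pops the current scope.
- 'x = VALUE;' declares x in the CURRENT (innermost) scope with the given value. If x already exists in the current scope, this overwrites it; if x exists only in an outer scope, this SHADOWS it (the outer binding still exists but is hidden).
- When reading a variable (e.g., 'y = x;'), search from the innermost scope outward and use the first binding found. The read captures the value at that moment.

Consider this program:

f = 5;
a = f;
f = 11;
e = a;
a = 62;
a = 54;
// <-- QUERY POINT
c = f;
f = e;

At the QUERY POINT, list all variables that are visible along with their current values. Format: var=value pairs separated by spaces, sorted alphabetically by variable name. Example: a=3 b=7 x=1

Answer: a=54 e=5 f=11

Derivation:
Step 1: declare f=5 at depth 0
Step 2: declare a=(read f)=5 at depth 0
Step 3: declare f=11 at depth 0
Step 4: declare e=(read a)=5 at depth 0
Step 5: declare a=62 at depth 0
Step 6: declare a=54 at depth 0
Visible at query point: a=54 e=5 f=11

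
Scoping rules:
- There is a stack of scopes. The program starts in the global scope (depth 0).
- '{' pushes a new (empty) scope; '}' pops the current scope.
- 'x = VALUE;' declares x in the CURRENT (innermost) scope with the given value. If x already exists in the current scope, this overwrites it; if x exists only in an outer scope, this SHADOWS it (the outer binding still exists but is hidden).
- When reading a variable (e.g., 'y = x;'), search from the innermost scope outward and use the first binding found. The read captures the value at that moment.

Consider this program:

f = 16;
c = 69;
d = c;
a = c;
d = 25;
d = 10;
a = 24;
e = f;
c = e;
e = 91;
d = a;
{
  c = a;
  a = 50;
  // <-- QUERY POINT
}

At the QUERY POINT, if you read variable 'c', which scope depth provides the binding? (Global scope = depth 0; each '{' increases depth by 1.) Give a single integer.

Answer: 1

Derivation:
Step 1: declare f=16 at depth 0
Step 2: declare c=69 at depth 0
Step 3: declare d=(read c)=69 at depth 0
Step 4: declare a=(read c)=69 at depth 0
Step 5: declare d=25 at depth 0
Step 6: declare d=10 at depth 0
Step 7: declare a=24 at depth 0
Step 8: declare e=(read f)=16 at depth 0
Step 9: declare c=(read e)=16 at depth 0
Step 10: declare e=91 at depth 0
Step 11: declare d=(read a)=24 at depth 0
Step 12: enter scope (depth=1)
Step 13: declare c=(read a)=24 at depth 1
Step 14: declare a=50 at depth 1
Visible at query point: a=50 c=24 d=24 e=91 f=16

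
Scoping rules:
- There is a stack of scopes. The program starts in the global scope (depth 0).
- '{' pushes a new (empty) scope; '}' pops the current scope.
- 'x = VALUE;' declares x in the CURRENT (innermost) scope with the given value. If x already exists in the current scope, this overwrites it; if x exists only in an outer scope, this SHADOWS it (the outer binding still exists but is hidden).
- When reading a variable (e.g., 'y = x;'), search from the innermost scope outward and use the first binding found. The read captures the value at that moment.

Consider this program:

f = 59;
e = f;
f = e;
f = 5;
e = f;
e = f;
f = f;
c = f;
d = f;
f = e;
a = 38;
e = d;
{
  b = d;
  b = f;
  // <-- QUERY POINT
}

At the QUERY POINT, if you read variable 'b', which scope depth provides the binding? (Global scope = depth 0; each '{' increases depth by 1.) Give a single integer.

Answer: 1

Derivation:
Step 1: declare f=59 at depth 0
Step 2: declare e=(read f)=59 at depth 0
Step 3: declare f=(read e)=59 at depth 0
Step 4: declare f=5 at depth 0
Step 5: declare e=(read f)=5 at depth 0
Step 6: declare e=(read f)=5 at depth 0
Step 7: declare f=(read f)=5 at depth 0
Step 8: declare c=(read f)=5 at depth 0
Step 9: declare d=(read f)=5 at depth 0
Step 10: declare f=(read e)=5 at depth 0
Step 11: declare a=38 at depth 0
Step 12: declare e=(read d)=5 at depth 0
Step 13: enter scope (depth=1)
Step 14: declare b=(read d)=5 at depth 1
Step 15: declare b=(read f)=5 at depth 1
Visible at query point: a=38 b=5 c=5 d=5 e=5 f=5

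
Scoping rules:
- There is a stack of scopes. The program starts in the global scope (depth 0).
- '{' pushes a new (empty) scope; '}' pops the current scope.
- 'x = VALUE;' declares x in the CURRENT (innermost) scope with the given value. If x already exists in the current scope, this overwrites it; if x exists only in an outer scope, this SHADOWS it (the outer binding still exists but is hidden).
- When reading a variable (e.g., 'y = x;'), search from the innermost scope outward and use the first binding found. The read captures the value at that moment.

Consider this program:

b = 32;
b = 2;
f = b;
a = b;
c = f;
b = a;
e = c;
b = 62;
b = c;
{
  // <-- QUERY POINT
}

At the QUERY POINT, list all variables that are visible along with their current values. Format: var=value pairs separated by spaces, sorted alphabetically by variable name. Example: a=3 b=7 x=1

Answer: a=2 b=2 c=2 e=2 f=2

Derivation:
Step 1: declare b=32 at depth 0
Step 2: declare b=2 at depth 0
Step 3: declare f=(read b)=2 at depth 0
Step 4: declare a=(read b)=2 at depth 0
Step 5: declare c=(read f)=2 at depth 0
Step 6: declare b=(read a)=2 at depth 0
Step 7: declare e=(read c)=2 at depth 0
Step 8: declare b=62 at depth 0
Step 9: declare b=(read c)=2 at depth 0
Step 10: enter scope (depth=1)
Visible at query point: a=2 b=2 c=2 e=2 f=2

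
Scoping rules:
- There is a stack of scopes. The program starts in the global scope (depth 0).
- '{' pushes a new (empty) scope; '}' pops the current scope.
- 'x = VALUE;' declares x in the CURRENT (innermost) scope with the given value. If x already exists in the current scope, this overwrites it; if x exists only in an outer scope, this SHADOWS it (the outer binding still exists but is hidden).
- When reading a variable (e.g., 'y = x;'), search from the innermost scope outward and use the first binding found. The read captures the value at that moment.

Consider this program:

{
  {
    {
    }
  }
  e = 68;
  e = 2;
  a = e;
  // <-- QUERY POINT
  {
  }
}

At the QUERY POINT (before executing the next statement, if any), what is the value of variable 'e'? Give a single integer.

Step 1: enter scope (depth=1)
Step 2: enter scope (depth=2)
Step 3: enter scope (depth=3)
Step 4: exit scope (depth=2)
Step 5: exit scope (depth=1)
Step 6: declare e=68 at depth 1
Step 7: declare e=2 at depth 1
Step 8: declare a=(read e)=2 at depth 1
Visible at query point: a=2 e=2

Answer: 2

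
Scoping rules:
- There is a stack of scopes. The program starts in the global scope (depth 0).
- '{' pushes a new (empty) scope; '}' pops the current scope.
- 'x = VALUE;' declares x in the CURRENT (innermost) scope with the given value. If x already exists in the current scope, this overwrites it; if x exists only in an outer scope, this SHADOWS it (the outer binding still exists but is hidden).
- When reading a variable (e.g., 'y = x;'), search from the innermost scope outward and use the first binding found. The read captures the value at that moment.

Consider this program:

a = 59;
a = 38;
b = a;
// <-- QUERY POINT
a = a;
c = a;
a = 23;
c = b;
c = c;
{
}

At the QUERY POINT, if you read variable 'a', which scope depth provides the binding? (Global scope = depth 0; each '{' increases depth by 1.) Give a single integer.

Step 1: declare a=59 at depth 0
Step 2: declare a=38 at depth 0
Step 3: declare b=(read a)=38 at depth 0
Visible at query point: a=38 b=38

Answer: 0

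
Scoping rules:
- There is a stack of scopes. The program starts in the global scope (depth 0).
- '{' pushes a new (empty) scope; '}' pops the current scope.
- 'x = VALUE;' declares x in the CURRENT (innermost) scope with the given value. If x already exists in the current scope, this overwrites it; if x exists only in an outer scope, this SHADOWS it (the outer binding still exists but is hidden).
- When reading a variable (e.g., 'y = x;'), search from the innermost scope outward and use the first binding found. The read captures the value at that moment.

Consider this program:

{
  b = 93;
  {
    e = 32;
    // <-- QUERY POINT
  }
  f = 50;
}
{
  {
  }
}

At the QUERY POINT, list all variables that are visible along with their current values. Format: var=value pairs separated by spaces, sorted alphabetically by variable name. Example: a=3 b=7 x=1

Step 1: enter scope (depth=1)
Step 2: declare b=93 at depth 1
Step 3: enter scope (depth=2)
Step 4: declare e=32 at depth 2
Visible at query point: b=93 e=32

Answer: b=93 e=32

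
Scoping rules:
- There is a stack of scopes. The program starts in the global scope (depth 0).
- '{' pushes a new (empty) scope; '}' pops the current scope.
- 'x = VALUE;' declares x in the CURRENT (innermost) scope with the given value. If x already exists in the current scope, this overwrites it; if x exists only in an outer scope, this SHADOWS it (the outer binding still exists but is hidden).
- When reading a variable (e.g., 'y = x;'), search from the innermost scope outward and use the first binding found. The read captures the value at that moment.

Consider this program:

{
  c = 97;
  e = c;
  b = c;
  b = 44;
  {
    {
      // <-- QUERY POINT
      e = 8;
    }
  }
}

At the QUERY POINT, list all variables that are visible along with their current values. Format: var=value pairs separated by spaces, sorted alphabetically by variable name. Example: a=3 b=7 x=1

Step 1: enter scope (depth=1)
Step 2: declare c=97 at depth 1
Step 3: declare e=(read c)=97 at depth 1
Step 4: declare b=(read c)=97 at depth 1
Step 5: declare b=44 at depth 1
Step 6: enter scope (depth=2)
Step 7: enter scope (depth=3)
Visible at query point: b=44 c=97 e=97

Answer: b=44 c=97 e=97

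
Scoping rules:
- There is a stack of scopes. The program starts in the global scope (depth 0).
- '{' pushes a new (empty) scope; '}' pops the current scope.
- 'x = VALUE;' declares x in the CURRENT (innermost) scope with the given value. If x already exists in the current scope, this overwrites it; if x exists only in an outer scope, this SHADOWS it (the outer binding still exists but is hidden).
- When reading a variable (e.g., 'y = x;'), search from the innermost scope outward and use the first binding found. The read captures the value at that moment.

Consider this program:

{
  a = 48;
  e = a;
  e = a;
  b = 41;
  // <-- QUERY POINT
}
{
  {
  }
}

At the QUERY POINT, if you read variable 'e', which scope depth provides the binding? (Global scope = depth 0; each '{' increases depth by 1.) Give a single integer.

Step 1: enter scope (depth=1)
Step 2: declare a=48 at depth 1
Step 3: declare e=(read a)=48 at depth 1
Step 4: declare e=(read a)=48 at depth 1
Step 5: declare b=41 at depth 1
Visible at query point: a=48 b=41 e=48

Answer: 1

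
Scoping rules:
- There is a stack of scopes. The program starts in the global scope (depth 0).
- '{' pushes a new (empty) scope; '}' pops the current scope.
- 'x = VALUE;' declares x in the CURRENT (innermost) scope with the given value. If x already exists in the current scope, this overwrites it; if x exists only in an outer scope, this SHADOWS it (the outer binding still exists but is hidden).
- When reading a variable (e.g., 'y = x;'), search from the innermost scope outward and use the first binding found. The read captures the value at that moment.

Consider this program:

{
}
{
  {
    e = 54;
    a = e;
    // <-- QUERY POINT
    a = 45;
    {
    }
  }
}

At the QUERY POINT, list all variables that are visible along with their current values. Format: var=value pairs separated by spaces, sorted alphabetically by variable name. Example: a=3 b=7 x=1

Answer: a=54 e=54

Derivation:
Step 1: enter scope (depth=1)
Step 2: exit scope (depth=0)
Step 3: enter scope (depth=1)
Step 4: enter scope (depth=2)
Step 5: declare e=54 at depth 2
Step 6: declare a=(read e)=54 at depth 2
Visible at query point: a=54 e=54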